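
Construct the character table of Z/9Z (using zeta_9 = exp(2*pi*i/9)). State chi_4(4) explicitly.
Character table of Z/9Z (irreps indexed chi_0,...,chi_8 with chi_k(m) = zeta_9^(k*m), zeta_9 = exp(2*pi*i/9)):
  irrep \ class  {0} (size 1)  {1} (size 1)    {2} (size 1)    {3} (size 1)    {4} (size 1)    {5} (size 1)    {6} (size 1)    {7} (size 1)    {8} (size 1)  
  chi_0          1             1               1               1               1               1               1               1               1             
  chi_1          1             exp(2*I*pi/9)   exp(4*I*pi/9)   exp(2*I*pi/3)   exp(8*I*pi/9)   exp(-8*I*pi/9)  exp(-2*I*pi/3)  exp(-4*I*pi/9)  exp(-2*I*pi/9)
  chi_2          1             exp(4*I*pi/9)   exp(8*I*pi/9)   exp(-2*I*pi/3)  exp(-2*I*pi/9)  exp(2*I*pi/9)   exp(2*I*pi/3)   exp(-8*I*pi/9)  exp(-4*I*pi/9)
  chi_3          1             exp(2*I*pi/3)   exp(-2*I*pi/3)  1               exp(2*I*pi/3)   exp(-2*I*pi/3)  1               exp(2*I*pi/3)   exp(-2*I*pi/3)
  chi_4          1             exp(8*I*pi/9)   exp(-2*I*pi/9)  exp(2*I*pi/3)   exp(-4*I*pi/9)  exp(4*I*pi/9)   exp(-2*I*pi/3)  exp(2*I*pi/9)   exp(-8*I*pi/9)
  chi_5          1             exp(-8*I*pi/9)  exp(2*I*pi/9)   exp(-2*I*pi/3)  exp(4*I*pi/9)   exp(-4*I*pi/9)  exp(2*I*pi/3)   exp(-2*I*pi/9)  exp(8*I*pi/9) 
  chi_6          1             exp(-2*I*pi/3)  exp(2*I*pi/3)   1               exp(-2*I*pi/3)  exp(2*I*pi/3)   1               exp(-2*I*pi/3)  exp(2*I*pi/3) 
  chi_7          1             exp(-4*I*pi/9)  exp(-8*I*pi/9)  exp(2*I*pi/3)   exp(2*I*pi/9)   exp(-2*I*pi/9)  exp(-2*I*pi/3)  exp(8*I*pi/9)   exp(4*I*pi/9) 
  chi_8          1             exp(-2*I*pi/9)  exp(-4*I*pi/9)  exp(-2*I*pi/3)  exp(-8*I*pi/9)  exp(8*I*pi/9)   exp(2*I*pi/3)   exp(4*I*pi/9)   exp(2*I*pi/9) 

Spot check: chi_4(4) = zeta_9^(4*4) = zeta_9^16 = exp(-4*I*pi/9).

Working: Z/9Z is abelian, so all 9 irreducible complex representations are 1-dimensional. They are given by chi_k(m) = zeta_9^(k*m) for k = 0,...,8. Row orthogonality: sum_m chi_k(m) conj(chi_l(m)) = 9 * [k = l].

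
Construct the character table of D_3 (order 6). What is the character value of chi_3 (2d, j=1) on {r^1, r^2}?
Conjugacy classes: {e} of size 1, {r^1, r^2} of size 2, {s, sr, ..., sr^2} of size 3.
Character table:
  irrep \ class              {e} (size 1)  {r^1, r^2} (size 2)  {s, sr, ..., sr^2} (size 3)
  chi_1 (triv)               1             1                    1                          
  chi_2 (sign: r->1, s->-1)  1             1                    -1                         
  chi_3 (2d, j=1)            2             -1                   0                          

Spot check: chi_3 (2d, j=1) on {r^1, r^2} = -1.

Justification: D_3 has order 2*3 = 6 with 3 conjugacy classes, hence 3 irreducibles. Sum of squared dims 1 + 1 + 4 = 6 = |G|. Linear characters come from the abelianisation; the 2-dimensional irreps have character r^k -> 2*cos(2*pi*j*k/3), reflections -> 0.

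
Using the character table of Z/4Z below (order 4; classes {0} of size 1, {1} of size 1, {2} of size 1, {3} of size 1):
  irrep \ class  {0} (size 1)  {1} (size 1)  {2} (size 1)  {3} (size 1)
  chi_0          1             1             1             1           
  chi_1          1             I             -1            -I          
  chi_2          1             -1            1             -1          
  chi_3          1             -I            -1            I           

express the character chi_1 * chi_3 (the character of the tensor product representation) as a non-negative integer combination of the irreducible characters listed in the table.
chi_1 tensor chi_3 = chi_0 (all other irreducibles have multiplicity 0).

Working: The character of a tensor product is the pointwise product (chi_1 * chi_3)(C) = chi_1(C) * chi_3(C):
  {0}: (1)*(1), {1}: (I)*(-I), {2}: (-1)*(-1), {3}: (-I)*(I)
so (chi_1 * chi_3) takes values
  {0} -> 1, {1} -> 1, {2} -> 1, {3} -> 1.
Now take the inner product of this character with each irreducible chi from the table, <chi_1*chi_3, chi> = (1/4) sum_C |C| (chi_1*chi_3)(C) conj(chi(C)):
  <chi_1*chi_3, chi_0> = (1/4)[1*(1)*conj(1) + 1*(1)*conj(1) + 1*(1)*conj(1) + 1*(1)*conj(1)]
      = (1/4)[(1) + (1) + (1) + (1)] = 4/4 = 1
  <chi_1*chi_3, chi_1> = (1/4)[1*(1)*conj(1) + 1*(1)*conj(I) + 1*(1)*conj(-1) + 1*(1)*conj(-I)]
      = (1/4)[(1) + (-I) + (-1) + (I)] = 0/4 = 0
  <chi_1*chi_3, chi_2> = (1/4)[1*(1)*conj(1) + 1*(1)*conj(-1) + 1*(1)*conj(1) + 1*(1)*conj(-1)]
      = (1/4)[(1) + (-1) + (1) + (-1)] = 0/4 = 0
  <chi_1*chi_3, chi_3> = (1/4)[1*(1)*conj(1) + 1*(1)*conj(-I) + 1*(1)*conj(-1) + 1*(1)*conj(I)]
      = (1/4)[(1) + (I) + (-1) + (-I)] = 0/4 = 0
(Exp terms are combined using exp(i*s)*conj(exp(i*t)) = exp(i*(s-t)), and sums of them are collapsed using the identity that for every m > 1 the m distinct m-th roots of unity sum to 0, e.g. 1 + exp(2*I*pi/3) + exp(-2*I*pi/3) = 0.)
Hence the multiplicities are chi_0: 1. Dimension check: dim(chi_1)*dim(chi_3) = 1*1 = 1 and sum (mult * dim) = 1*1 = 1.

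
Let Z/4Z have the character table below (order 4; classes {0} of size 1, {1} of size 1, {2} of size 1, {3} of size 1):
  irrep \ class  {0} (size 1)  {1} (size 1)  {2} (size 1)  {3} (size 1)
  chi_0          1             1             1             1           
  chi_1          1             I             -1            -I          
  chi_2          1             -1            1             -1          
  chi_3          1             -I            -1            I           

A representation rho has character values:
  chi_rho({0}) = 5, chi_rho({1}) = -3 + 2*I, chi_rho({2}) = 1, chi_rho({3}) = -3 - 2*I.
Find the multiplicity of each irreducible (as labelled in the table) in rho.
Multiplicities: chi_0: 0, chi_1: 2, chi_2: 3, chi_3: 0.

Details: Use <chi_rho, chi> = (1/|G|) sum_C |C| * chi_rho(C) * conj(chi(C)) with |G| = 4 for each irreducible chi in the table:
  <chi_rho, chi_0> = (1/4)[1*(5)*conj(1) + 1*(-3 + 2*I)*conj(1) + 1*(1)*conj(1) + 1*(-3 - 2*I)*conj(1)]
      = (1/4)[(5) + (-3 + 2*I) + (1) + (-3 - 2*I)] = 0/4 = 0
  <chi_rho, chi_1> = (1/4)[1*(5)*conj(1) + 1*(-3 + 2*I)*conj(I) + 1*(1)*conj(-1) + 1*(-3 - 2*I)*conj(-I)]
      = (1/4)[(5) + (2 + 3*I) + (-1) + (2 - 3*I)] = 8/4 = 2
  <chi_rho, chi_2> = (1/4)[1*(5)*conj(1) + 1*(-3 + 2*I)*conj(-1) + 1*(1)*conj(1) + 1*(-3 - 2*I)*conj(-1)]
      = (1/4)[(5) + (3 - 2*I) + (1) + (3 + 2*I)] = 12/4 = 3
  <chi_rho, chi_3> = (1/4)[1*(5)*conj(1) + 1*(-3 + 2*I)*conj(-I) + 1*(1)*conj(-1) + 1*(-3 - 2*I)*conj(I)]
      = (1/4)[(5) + (-2 - 3*I) + (-1) + (-2 + 3*I)] = 0/4 = 0
(Exp terms are combined using exp(i*s)*conj(exp(i*t)) = exp(i*(s-t)), and sums of them are collapsed using the identity that for every m > 1 the m distinct m-th roots of unity sum to 0, e.g. 1 + exp(2*I*pi/3) + exp(-2*I*pi/3) = 0.)
Dimension check: dim(rho) = sum (mult * dim) = 0*1 + 2*1 + 3*1 + 0*1 = 5 = chi_rho(e) = 5.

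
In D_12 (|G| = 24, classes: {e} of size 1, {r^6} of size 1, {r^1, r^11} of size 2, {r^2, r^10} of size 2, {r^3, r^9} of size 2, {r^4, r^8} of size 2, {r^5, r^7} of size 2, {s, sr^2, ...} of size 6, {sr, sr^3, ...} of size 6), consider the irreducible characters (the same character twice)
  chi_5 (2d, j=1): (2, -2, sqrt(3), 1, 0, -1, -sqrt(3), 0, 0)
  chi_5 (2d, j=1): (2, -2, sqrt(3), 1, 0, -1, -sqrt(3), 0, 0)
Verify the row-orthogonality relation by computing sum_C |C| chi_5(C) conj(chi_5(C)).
Sum = 24 = |G| = 24; so <chi_5, chi_5> = 1 (norm-1 confirms irreducibility).

Details: Compute term by term over conjugacy classes (|C| * chi_5(C) * conj(chi_5(C))):
  1*(2)*conj(2) + 1*(-2)*conj(-2) + 2*(sqrt(3))*conj(sqrt(3)) + 2*(1)*conj(1) + 2*(0)*conj(0) + 2*(-1)*conj(-1) + 2*(-sqrt(3))*conj(-sqrt(3)) + 6*(0)*conj(0) + 6*(0)*conj(0)
  = (4) + (4) + (6) + (2) + (0) + (2) + (6) + (0) + (0)
  = 24.
Dividing by |G| = 24 gives 24/24 = 1, matching the row-orthogonality relation <chi_5, chi_5> = [chi_5 = chi_5].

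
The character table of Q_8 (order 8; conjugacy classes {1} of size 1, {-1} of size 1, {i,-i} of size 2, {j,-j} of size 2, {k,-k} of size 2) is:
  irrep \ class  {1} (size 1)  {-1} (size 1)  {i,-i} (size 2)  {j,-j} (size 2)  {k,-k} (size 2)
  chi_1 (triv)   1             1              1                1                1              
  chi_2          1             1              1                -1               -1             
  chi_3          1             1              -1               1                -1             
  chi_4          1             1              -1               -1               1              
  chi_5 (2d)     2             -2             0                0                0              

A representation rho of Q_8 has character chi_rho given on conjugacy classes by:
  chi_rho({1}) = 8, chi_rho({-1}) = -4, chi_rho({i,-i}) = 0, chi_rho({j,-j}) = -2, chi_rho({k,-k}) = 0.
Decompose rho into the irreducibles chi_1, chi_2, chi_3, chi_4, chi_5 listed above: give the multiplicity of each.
Multiplicities: chi_1: 0, chi_2: 1, chi_3: 0, chi_4: 1, chi_5: 3.

Reasoning: Use <chi_rho, chi> = (1/|G|) sum_C |C| * chi_rho(C) * conj(chi(C)) with |G| = 8 for each irreducible chi in the table:
  <chi_rho, chi_1> = (1/8)[1*(8)*conj(1) + 1*(-4)*conj(1) + 2*(0)*conj(1) + 2*(-2)*conj(1) + 2*(0)*conj(1)]
      = (1/8)[(8) + (-4) + (0) + (-4) + (0)] = 0/8 = 0
  <chi_rho, chi_2> = (1/8)[1*(8)*conj(1) + 1*(-4)*conj(1) + 2*(0)*conj(1) + 2*(-2)*conj(-1) + 2*(0)*conj(-1)]
      = (1/8)[(8) + (-4) + (0) + (4) + (0)] = 8/8 = 1
  <chi_rho, chi_3> = (1/8)[1*(8)*conj(1) + 1*(-4)*conj(1) + 2*(0)*conj(-1) + 2*(-2)*conj(1) + 2*(0)*conj(-1)]
      = (1/8)[(8) + (-4) + (0) + (-4) + (0)] = 0/8 = 0
  <chi_rho, chi_4> = (1/8)[1*(8)*conj(1) + 1*(-4)*conj(1) + 2*(0)*conj(-1) + 2*(-2)*conj(-1) + 2*(0)*conj(1)]
      = (1/8)[(8) + (-4) + (0) + (4) + (0)] = 8/8 = 1
  <chi_rho, chi_5> = (1/8)[1*(8)*conj(2) + 1*(-4)*conj(-2) + 2*(0)*conj(0) + 2*(-2)*conj(0) + 2*(0)*conj(0)]
      = (1/8)[(16) + (8) + (0) + (0) + (0)] = 24/8 = 3
Dimension check: dim(rho) = sum (mult * dim) = 0*1 + 1*1 + 0*1 + 1*1 + 3*2 = 8 = chi_rho(e) = 8.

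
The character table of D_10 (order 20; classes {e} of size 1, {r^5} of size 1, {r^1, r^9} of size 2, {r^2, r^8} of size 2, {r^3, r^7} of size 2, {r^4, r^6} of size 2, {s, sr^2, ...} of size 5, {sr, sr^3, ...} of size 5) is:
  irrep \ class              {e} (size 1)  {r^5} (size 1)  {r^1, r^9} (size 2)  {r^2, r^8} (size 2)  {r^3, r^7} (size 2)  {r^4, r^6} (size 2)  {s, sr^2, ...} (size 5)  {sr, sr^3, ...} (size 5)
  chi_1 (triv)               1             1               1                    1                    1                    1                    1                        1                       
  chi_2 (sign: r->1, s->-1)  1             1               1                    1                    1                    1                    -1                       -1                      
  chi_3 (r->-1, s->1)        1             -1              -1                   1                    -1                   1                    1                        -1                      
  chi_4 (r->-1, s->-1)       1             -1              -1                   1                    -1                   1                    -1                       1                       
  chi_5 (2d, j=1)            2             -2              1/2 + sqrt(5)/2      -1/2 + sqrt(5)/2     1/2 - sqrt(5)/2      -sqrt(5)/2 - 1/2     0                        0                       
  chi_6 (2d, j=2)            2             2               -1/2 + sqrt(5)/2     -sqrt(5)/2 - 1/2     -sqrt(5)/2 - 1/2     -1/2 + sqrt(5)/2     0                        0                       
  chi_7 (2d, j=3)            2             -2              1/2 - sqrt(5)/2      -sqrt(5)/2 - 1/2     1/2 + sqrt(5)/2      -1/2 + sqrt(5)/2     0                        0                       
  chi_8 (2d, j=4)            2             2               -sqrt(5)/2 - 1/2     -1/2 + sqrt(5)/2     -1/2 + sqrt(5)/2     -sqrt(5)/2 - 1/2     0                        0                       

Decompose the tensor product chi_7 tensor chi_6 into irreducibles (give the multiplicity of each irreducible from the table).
chi_7 tensor chi_6 = chi_3 + chi_4 + chi_5 (all other irreducibles have multiplicity 0).

Justification: The character of a tensor product is the pointwise product (chi_7 * chi_6)(C) = chi_7(C) * chi_6(C):
  {e}: (2)*(2), {r^5}: (-2)*(2), {r^1, r^9}: (1/2 - sqrt(5)/2)*(-1/2 + sqrt(5)/2), {r^2, r^8}: (-sqrt(5)/2 - 1/2)*(-sqrt(5)/2 - 1/2), {r^3, r^7}: (1/2 + sqrt(5)/2)*(-sqrt(5)/2 - 1/2), {r^4, r^6}: (-1/2 + sqrt(5)/2)*(-1/2 + sqrt(5)/2), {s, sr^2, ...}: (0)*(0), {sr, sr^3, ...}: (0)*(0)
so (chi_7 * chi_6) takes values
  {e} -> 4, {r^5} -> -4, {r^1, r^9} -> -3/2 + sqrt(5)/2, {r^2, r^8} -> sqrt(5)/2 + 3/2, {r^3, r^7} -> -3/2 - sqrt(5)/2, {r^4, r^6} -> 3/2 - sqrt(5)/2, {s, sr^2, ...} -> 0, {sr, sr^3, ...} -> 0.
Now take the inner product of this character with each irreducible chi from the table, <chi_7*chi_6, chi> = (1/20) sum_C |C| (chi_7*chi_6)(C) conj(chi(C)):
  <chi_7*chi_6, chi_1> = (1/20)[1*(4)*conj(1) + 1*(-4)*conj(1) + 2*(-3/2 + sqrt(5)/2)*conj(1) + 2*(sqrt(5)/2 + 3/2)*conj(1) + 2*(-3/2 - sqrt(5)/2)*conj(1) + 2*(3/2 - sqrt(5)/2)*conj(1) + 5*(0)*conj(1) + 5*(0)*conj(1)]
      = (1/20)[(4) + (-4) + (-3 + sqrt(5)) + (sqrt(5) + 3) + (-3 - sqrt(5)) + (3 - sqrt(5)) + (0) + (0)] = 0/20 = 0
  <chi_7*chi_6, chi_2> = (1/20)[1*(4)*conj(1) + 1*(-4)*conj(1) + 2*(-3/2 + sqrt(5)/2)*conj(1) + 2*(sqrt(5)/2 + 3/2)*conj(1) + 2*(-3/2 - sqrt(5)/2)*conj(1) + 2*(3/2 - sqrt(5)/2)*conj(1) + 5*(0)*conj(-1) + 5*(0)*conj(-1)]
      = (1/20)[(4) + (-4) + (-3 + sqrt(5)) + (sqrt(5) + 3) + (-3 - sqrt(5)) + (3 - sqrt(5)) + (0) + (0)] = 0/20 = 0
  <chi_7*chi_6, chi_3> = (1/20)[1*(4)*conj(1) + 1*(-4)*conj(-1) + 2*(-3/2 + sqrt(5)/2)*conj(-1) + 2*(sqrt(5)/2 + 3/2)*conj(1) + 2*(-3/2 - sqrt(5)/2)*conj(-1) + 2*(3/2 - sqrt(5)/2)*conj(1) + 5*(0)*conj(1) + 5*(0)*conj(-1)]
      = (1/20)[(4) + (4) + (3 - sqrt(5)) + (sqrt(5) + 3) + (sqrt(5) + 3) + (3 - sqrt(5)) + (0) + (0)] = 20/20 = 1
  <chi_7*chi_6, chi_4> = (1/20)[1*(4)*conj(1) + 1*(-4)*conj(-1) + 2*(-3/2 + sqrt(5)/2)*conj(-1) + 2*(sqrt(5)/2 + 3/2)*conj(1) + 2*(-3/2 - sqrt(5)/2)*conj(-1) + 2*(3/2 - sqrt(5)/2)*conj(1) + 5*(0)*conj(-1) + 5*(0)*conj(1)]
      = (1/20)[(4) + (4) + (3 - sqrt(5)) + (sqrt(5) + 3) + (sqrt(5) + 3) + (3 - sqrt(5)) + (0) + (0)] = 20/20 = 1
  <chi_7*chi_6, chi_5> = (1/20)[1*(4)*conj(2) + 1*(-4)*conj(-2) + 2*(-3/2 + sqrt(5)/2)*conj(1/2 + sqrt(5)/2) + 2*(sqrt(5)/2 + 3/2)*conj(-1/2 + sqrt(5)/2) + 2*(-3/2 - sqrt(5)/2)*conj(1/2 - sqrt(5)/2) + 2*(3/2 - sqrt(5)/2)*conj(-sqrt(5)/2 - 1/2) + 5*(0)*conj(0) + 5*(0)*conj(0)]
      = (1/20)[(8) + (8) + (1 - sqrt(5)) + (1 + sqrt(5)) + (1 + sqrt(5)) + (1 - sqrt(5)) + (0) + (0)] = 20/20 = 1
  <chi_7*chi_6, chi_6> = (1/20)[1*(4)*conj(2) + 1*(-4)*conj(2) + 2*(-3/2 + sqrt(5)/2)*conj(-1/2 + sqrt(5)/2) + 2*(sqrt(5)/2 + 3/2)*conj(-sqrt(5)/2 - 1/2) + 2*(-3/2 - sqrt(5)/2)*conj(-sqrt(5)/2 - 1/2) + 2*(3/2 - sqrt(5)/2)*conj(-1/2 + sqrt(5)/2) + 5*(0)*conj(0) + 5*(0)*conj(0)]
      = (1/20)[(8) + (-8) + (4 - 2*sqrt(5)) + (-2*sqrt(5) - 4) + (4 + 2*sqrt(5)) + (-4 + 2*sqrt(5)) + (0) + (0)] = 0/20 = 0
  <chi_7*chi_6, chi_7> = (1/20)[1*(4)*conj(2) + 1*(-4)*conj(-2) + 2*(-3/2 + sqrt(5)/2)*conj(1/2 - sqrt(5)/2) + 2*(sqrt(5)/2 + 3/2)*conj(-sqrt(5)/2 - 1/2) + 2*(-3/2 - sqrt(5)/2)*conj(1/2 + sqrt(5)/2) + 2*(3/2 - sqrt(5)/2)*conj(-1/2 + sqrt(5)/2) + 5*(0)*conj(0) + 5*(0)*conj(0)]
      = (1/20)[(8) + (8) + (-4 + 2*sqrt(5)) + (-2*sqrt(5) - 4) + (-2*sqrt(5) - 4) + (-4 + 2*sqrt(5)) + (0) + (0)] = 0/20 = 0
  <chi_7*chi_6, chi_8> = (1/20)[1*(4)*conj(2) + 1*(-4)*conj(2) + 2*(-3/2 + sqrt(5)/2)*conj(-sqrt(5)/2 - 1/2) + 2*(sqrt(5)/2 + 3/2)*conj(-1/2 + sqrt(5)/2) + 2*(-3/2 - sqrt(5)/2)*conj(-1/2 + sqrt(5)/2) + 2*(3/2 - sqrt(5)/2)*conj(-sqrt(5)/2 - 1/2) + 5*(0)*conj(0) + 5*(0)*conj(0)]
      = (1/20)[(8) + (-8) + (-1 + sqrt(5)) + (1 + sqrt(5)) + (-sqrt(5) - 1) + (1 - sqrt(5)) + (0) + (0)] = 0/20 = 0
Hence the multiplicities are chi_3: 1, chi_4: 1, chi_5: 1. Dimension check: dim(chi_7)*dim(chi_6) = 2*2 = 4 and sum (mult * dim) = 1*1 + 1*1 + 1*2 = 4.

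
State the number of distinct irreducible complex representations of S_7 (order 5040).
15

Reasoning: The number of irreducible complex representations of a finite group equals its number of conjugacy classes. Conjugacy classes in S_7 correspond to cycle types, i.e. partitions of 7; there are p(7) = 15 of them, so S_7 (order 5040) has exactly 15 irreducible complex representations.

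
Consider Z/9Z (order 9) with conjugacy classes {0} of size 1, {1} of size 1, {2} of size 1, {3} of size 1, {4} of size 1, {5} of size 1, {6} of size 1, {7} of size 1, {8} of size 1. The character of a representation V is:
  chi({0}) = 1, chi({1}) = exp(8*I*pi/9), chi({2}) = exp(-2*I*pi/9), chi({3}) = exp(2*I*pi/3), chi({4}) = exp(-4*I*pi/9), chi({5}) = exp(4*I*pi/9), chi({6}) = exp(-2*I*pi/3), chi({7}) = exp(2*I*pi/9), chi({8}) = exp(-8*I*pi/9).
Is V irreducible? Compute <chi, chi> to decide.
Irreducible: <chi, chi> = 1.

Why: <chi, chi> = (1/|G|) sum_C |C| * |chi(C)|^2 = (1/9)[1*|1|^2 + 1*|exp(8*I*pi/9)|^2 + 1*|exp(-2*I*pi/9)|^2 + 1*|exp(2*I*pi/3)|^2 + 1*|exp(-4*I*pi/9)|^2 + 1*|exp(4*I*pi/9)|^2 + 1*|exp(-2*I*pi/3)|^2 + 1*|exp(2*I*pi/9)|^2 + 1*|exp(-8*I*pi/9)|^2]
  = (1/9)[(1) + (1) + (1) + (1) + (1) + (1) + (1) + (1) + (1)] = 9/9 = 1.
(Exp terms are combined using exp(i*s)*conj(exp(i*t)) = exp(i*(s-t)), and sums of them are collapsed using the identity that for every m > 1 the m distinct m-th roots of unity sum to 0, e.g. 1 + exp(2*I*pi/3) + exp(-2*I*pi/3) = 0.)
A character is irreducible iff <chi, chi> = 1, so this representation is irreducible.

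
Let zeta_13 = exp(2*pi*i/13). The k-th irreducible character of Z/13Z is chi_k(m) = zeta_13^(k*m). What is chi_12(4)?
chi_12(4) = zeta_13^48 = exp(-8*I*pi/13)

Explanation: chi_12(4) = zeta_13^(12*4) = zeta_13^48. Since zeta_13^13 = 1, this equals zeta_13^9 = exp(2*pi*i*9/13) = exp(-8*I*pi/13).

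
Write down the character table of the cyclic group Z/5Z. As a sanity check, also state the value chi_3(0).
Character table of Z/5Z (irreps indexed chi_0,...,chi_4 with chi_k(m) = zeta_5^(k*m), zeta_5 = exp(2*pi*i/5)):
  irrep \ class  {0} (size 1)  {1} (size 1)    {2} (size 1)    {3} (size 1)    {4} (size 1)  
  chi_0          1             1               1               1               1             
  chi_1          1             exp(2*I*pi/5)   exp(4*I*pi/5)   exp(-4*I*pi/5)  exp(-2*I*pi/5)
  chi_2          1             exp(4*I*pi/5)   exp(-2*I*pi/5)  exp(2*I*pi/5)   exp(-4*I*pi/5)
  chi_3          1             exp(-4*I*pi/5)  exp(2*I*pi/5)   exp(-2*I*pi/5)  exp(4*I*pi/5) 
  chi_4          1             exp(-2*I*pi/5)  exp(-4*I*pi/5)  exp(4*I*pi/5)   exp(2*I*pi/5) 

Spot check: chi_3(0) = zeta_5^(3*0) = zeta_5^0 = 1.

Derivation: Z/5Z is abelian, so all 5 irreducible complex representations are 1-dimensional. They are given by chi_k(m) = zeta_5^(k*m) for k = 0,...,4. Row orthogonality: sum_m chi_k(m) conj(chi_l(m)) = 5 * [k = l].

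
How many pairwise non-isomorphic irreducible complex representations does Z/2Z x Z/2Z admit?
4

Proof sketch: The number of irreducible complex representations of a finite group equals its number of conjugacy classes. Z/2Z x Z/2Z is abelian of order 4, so every element is its own conjugacy class: 4 classes, so Z/2Z x Z/2Z (order 4) has exactly 4 irreducible complex representations.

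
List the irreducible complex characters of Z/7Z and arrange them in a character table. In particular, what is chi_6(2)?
Character table of Z/7Z (irreps indexed chi_0,...,chi_6 with chi_k(m) = zeta_7^(k*m), zeta_7 = exp(2*pi*i/7)):
  irrep \ class  {0} (size 1)  {1} (size 1)    {2} (size 1)    {3} (size 1)    {4} (size 1)    {5} (size 1)    {6} (size 1)  
  chi_0          1             1               1               1               1               1               1             
  chi_1          1             exp(2*I*pi/7)   exp(4*I*pi/7)   exp(6*I*pi/7)   exp(-6*I*pi/7)  exp(-4*I*pi/7)  exp(-2*I*pi/7)
  chi_2          1             exp(4*I*pi/7)   exp(-6*I*pi/7)  exp(-2*I*pi/7)  exp(2*I*pi/7)   exp(6*I*pi/7)   exp(-4*I*pi/7)
  chi_3          1             exp(6*I*pi/7)   exp(-2*I*pi/7)  exp(4*I*pi/7)   exp(-4*I*pi/7)  exp(2*I*pi/7)   exp(-6*I*pi/7)
  chi_4          1             exp(-6*I*pi/7)  exp(2*I*pi/7)   exp(-4*I*pi/7)  exp(4*I*pi/7)   exp(-2*I*pi/7)  exp(6*I*pi/7) 
  chi_5          1             exp(-4*I*pi/7)  exp(6*I*pi/7)   exp(2*I*pi/7)   exp(-2*I*pi/7)  exp(-6*I*pi/7)  exp(4*I*pi/7) 
  chi_6          1             exp(-2*I*pi/7)  exp(-4*I*pi/7)  exp(-6*I*pi/7)  exp(6*I*pi/7)   exp(4*I*pi/7)   exp(2*I*pi/7) 

Spot check: chi_6(2) = zeta_7^(6*2) = zeta_7^12 = exp(-4*I*pi/7).

Proof sketch: Z/7Z is abelian, so all 7 irreducible complex representations are 1-dimensional. They are given by chi_k(m) = zeta_7^(k*m) for k = 0,...,6. Row orthogonality: sum_m chi_k(m) conj(chi_l(m)) = 7 * [k = l].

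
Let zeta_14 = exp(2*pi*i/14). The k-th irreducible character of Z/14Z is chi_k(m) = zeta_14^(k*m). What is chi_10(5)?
chi_10(5) = zeta_14^50 = exp(-6*I*pi/7)

Argument: chi_10(5) = zeta_14^(10*5) = zeta_14^50. Since zeta_14^14 = 1, this equals zeta_14^8 = exp(2*pi*i*8/14) = exp(-6*I*pi/7).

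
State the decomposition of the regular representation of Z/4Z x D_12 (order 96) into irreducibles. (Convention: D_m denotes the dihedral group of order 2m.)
Each irreducible V_i of dimension d_i appears with multiplicity d_i, i.e. rho_reg = (direct sum over all irreducibles V_i) d_i V_i. The irreducible dimensions for Z/4Z x D_12 are 1, 1, 1, 1, 1, 1, 1, 1, 1, 1, 1, 1, 1, 1, 1, 1, 2, 2, 2, 2, 2, 2, 2, 2, 2, 2, 2, 2, 2, 2, 2, 2, 2, 2, 2, 2: 16 irreducibles of dimension 1, each with multiplicity 1; 20 irreducibles of dimension 2, each with multiplicity 2. Total dimension 16*1*1 + 20*2*2 = 96 = |G|.

Derivation: General theorem: in the regular representation of a finite group G, each irreducible appears with multiplicity equal to its dimension. Check: dim(rho_reg) = sum d_i^2 = 1 + 1 + 1 + 1 + 1 + 1 + 1 + 1 + 1 + 1 + 1 + 1 + 1 + 1 + 1 + 1 + 4 + 4 + 4 + 4 + 4 + 4 + 4 + 4 + 4 + 4 + 4 + 4 + 4 + 4 + 4 + 4 + 4 + 4 + 4 + 4 = 96 = |G|.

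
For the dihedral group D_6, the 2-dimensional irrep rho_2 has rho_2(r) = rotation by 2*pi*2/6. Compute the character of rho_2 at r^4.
chi_{rho_2}(r^4) = 2*cos(2*pi*2*4/6) = -1

Why: rho_2(r^4) is rotation by angle 2*pi*2*4/6, whose trace is 2*cos(2*pi*2*4/6) = -1.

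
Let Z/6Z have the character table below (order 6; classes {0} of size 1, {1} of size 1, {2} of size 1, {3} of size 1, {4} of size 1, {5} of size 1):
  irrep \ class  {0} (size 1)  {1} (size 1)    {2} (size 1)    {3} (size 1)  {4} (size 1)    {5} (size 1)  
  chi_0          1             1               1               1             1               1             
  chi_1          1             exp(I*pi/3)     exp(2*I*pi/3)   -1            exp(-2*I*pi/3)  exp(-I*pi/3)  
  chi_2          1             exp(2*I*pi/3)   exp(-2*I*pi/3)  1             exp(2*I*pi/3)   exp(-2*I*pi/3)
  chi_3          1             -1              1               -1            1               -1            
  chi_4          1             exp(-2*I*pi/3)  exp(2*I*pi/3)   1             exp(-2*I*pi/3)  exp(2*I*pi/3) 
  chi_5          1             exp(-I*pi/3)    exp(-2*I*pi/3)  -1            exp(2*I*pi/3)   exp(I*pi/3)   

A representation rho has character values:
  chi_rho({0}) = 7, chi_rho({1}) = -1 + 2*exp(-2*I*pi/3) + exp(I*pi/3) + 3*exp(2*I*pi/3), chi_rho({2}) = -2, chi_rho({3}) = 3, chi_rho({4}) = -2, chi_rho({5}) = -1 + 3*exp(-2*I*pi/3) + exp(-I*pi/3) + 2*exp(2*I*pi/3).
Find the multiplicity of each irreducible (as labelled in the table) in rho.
Multiplicities: chi_0: 0, chi_1: 1, chi_2: 3, chi_3: 1, chi_4: 2, chi_5: 0.

Why: Use <chi_rho, chi> = (1/|G|) sum_C |C| * chi_rho(C) * conj(chi(C)) with |G| = 6 for each irreducible chi in the table:
  <chi_rho, chi_0> = (1/6)[1*(7)*conj(1) + 1*(-1 + 2*exp(-2*I*pi/3) + exp(I*pi/3) + 3*exp(2*I*pi/3))*conj(1) + 1*(-2)*conj(1) + 1*(3)*conj(1) + 1*(-2)*conj(1) + 1*(-1 + 3*exp(-2*I*pi/3) + exp(-I*pi/3) + 2*exp(2*I*pi/3))*conj(1)]
      = (1/6)[(7) + (-1 + 2*exp(-2*I*pi/3) + exp(I*pi/3) + 3*exp(2*I*pi/3)) + (-2) + (3) + (-2) + (-1 + 3*exp(-2*I*pi/3) + exp(-I*pi/3) + 2*exp(2*I*pi/3))] = 0/6 = 0
  <chi_rho, chi_1> = (1/6)[1*(7)*conj(1) + 1*(-1 + 2*exp(-2*I*pi/3) + exp(I*pi/3) + 3*exp(2*I*pi/3))*conj(exp(I*pi/3)) + 1*(-2)*conj(exp(2*I*pi/3)) + 1*(3)*conj(-1) + 1*(-2)*conj(exp(-2*I*pi/3)) + 1*(-1 + 3*exp(-2*I*pi/3) + exp(-I*pi/3) + 2*exp(2*I*pi/3))*conj(exp(-I*pi/3))]
      = (1/6)[(7) + (-1 - exp(-I*pi/3) + 3*exp(I*pi/3)) + (3 + exp(-2*I*pi/3) + 3*exp(2*I*pi/3)) + (-3) + (3 + 3*exp(-2*I*pi/3) + exp(2*I*pi/3)) + (-1 + 3*exp(-I*pi/3) - exp(I*pi/3))] = 6/6 = 1
  <chi_rho, chi_2> = (1/6)[1*(7)*conj(1) + 1*(-1 + 2*exp(-2*I*pi/3) + exp(I*pi/3) + 3*exp(2*I*pi/3))*conj(exp(2*I*pi/3)) + 1*(-2)*conj(exp(-2*I*pi/3)) + 1*(3)*conj(1) + 1*(-2)*conj(exp(2*I*pi/3)) + 1*(-1 + 3*exp(-2*I*pi/3) + exp(-I*pi/3) + 2*exp(2*I*pi/3))*conj(exp(-2*I*pi/3))]
      = (1/6)[(7) + (3 + exp(-I*pi/3) - exp(-2*I*pi/3) + 2*exp(2*I*pi/3)) + (3 + 3*exp(-2*I*pi/3) + exp(2*I*pi/3)) + (3) + (3 + exp(-2*I*pi/3) + 3*exp(2*I*pi/3)) + (3 + 2*exp(-2*I*pi/3) - exp(2*I*pi/3) + exp(I*pi/3))] = 18/6 = 3
  <chi_rho, chi_3> = (1/6)[1*(7)*conj(1) + 1*(-1 + 2*exp(-2*I*pi/3) + exp(I*pi/3) + 3*exp(2*I*pi/3))*conj(-1) + 1*(-2)*conj(1) + 1*(3)*conj(-1) + 1*(-2)*conj(1) + 1*(-1 + 3*exp(-2*I*pi/3) + exp(-I*pi/3) + 2*exp(2*I*pi/3))*conj(-1)]
      = (1/6)[(7) + (1 - 3*exp(2*I*pi/3) - exp(I*pi/3) - 2*exp(-2*I*pi/3)) + (-2) + (-3) + (-2) + (1 - 2*exp(2*I*pi/3) - exp(-I*pi/3) - 3*exp(-2*I*pi/3))] = 6/6 = 1
  <chi_rho, chi_4> = (1/6)[1*(7)*conj(1) + 1*(-1 + 2*exp(-2*I*pi/3) + exp(I*pi/3) + 3*exp(2*I*pi/3))*conj(exp(-2*I*pi/3)) + 1*(-2)*conj(exp(2*I*pi/3)) + 1*(3)*conj(1) + 1*(-2)*conj(exp(-2*I*pi/3)) + 1*(-1 + 3*exp(-2*I*pi/3) + exp(-I*pi/3) + 2*exp(2*I*pi/3))*conj(exp(2*I*pi/3))]
      = (1/6)[(7) + (1 + 3*exp(-2*I*pi/3) - exp(2*I*pi/3)) + (3 + exp(-2*I*pi/3) + 3*exp(2*I*pi/3)) + (3) + (3 + 3*exp(-2*I*pi/3) + exp(2*I*pi/3)) + (1 - exp(-2*I*pi/3) + 3*exp(2*I*pi/3))] = 12/6 = 2
  <chi_rho, chi_5> = (1/6)[1*(7)*conj(1) + 1*(-1 + 2*exp(-2*I*pi/3) + exp(I*pi/3) + 3*exp(2*I*pi/3))*conj(exp(-I*pi/3)) + 1*(-2)*conj(exp(-2*I*pi/3)) + 1*(3)*conj(-1) + 1*(-2)*conj(exp(2*I*pi/3)) + 1*(-1 + 3*exp(-2*I*pi/3) + exp(-I*pi/3) + 2*exp(2*I*pi/3))*conj(exp(I*pi/3))]
      = (1/6)[(7) + (-3 + 2*exp(-I*pi/3) - exp(I*pi/3) + exp(2*I*pi/3)) + (3 + 3*exp(-2*I*pi/3) + exp(2*I*pi/3)) + (-3) + (3 + exp(-2*I*pi/3) + 3*exp(2*I*pi/3)) + (-3 + exp(-2*I*pi/3) - exp(-I*pi/3) + 2*exp(I*pi/3))] = 0/6 = 0
(Exp terms are combined using exp(i*s)*conj(exp(i*t)) = exp(i*(s-t)), and sums of them are collapsed using the identity that for every m > 1 the m distinct m-th roots of unity sum to 0, e.g. 1 + exp(2*I*pi/3) + exp(-2*I*pi/3) = 0.)
Dimension check: dim(rho) = sum (mult * dim) = 0*1 + 1*1 + 3*1 + 1*1 + 2*1 + 0*1 = 7 = chi_rho(e) = 7.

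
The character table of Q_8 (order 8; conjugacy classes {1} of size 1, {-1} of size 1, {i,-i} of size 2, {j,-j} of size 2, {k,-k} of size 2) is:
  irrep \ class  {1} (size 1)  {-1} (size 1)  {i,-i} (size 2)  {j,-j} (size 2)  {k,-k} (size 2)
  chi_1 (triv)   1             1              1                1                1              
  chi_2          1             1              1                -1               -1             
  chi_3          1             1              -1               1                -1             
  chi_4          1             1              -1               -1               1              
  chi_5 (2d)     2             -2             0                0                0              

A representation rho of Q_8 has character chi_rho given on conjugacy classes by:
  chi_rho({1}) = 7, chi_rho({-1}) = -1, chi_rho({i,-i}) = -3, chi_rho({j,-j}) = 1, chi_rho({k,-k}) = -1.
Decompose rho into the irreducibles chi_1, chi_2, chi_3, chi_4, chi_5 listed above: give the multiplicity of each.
Multiplicities: chi_1: 0, chi_2: 0, chi_3: 2, chi_4: 1, chi_5: 2.

Proof sketch: Use <chi_rho, chi> = (1/|G|) sum_C |C| * chi_rho(C) * conj(chi(C)) with |G| = 8 for each irreducible chi in the table:
  <chi_rho, chi_1> = (1/8)[1*(7)*conj(1) + 1*(-1)*conj(1) + 2*(-3)*conj(1) + 2*(1)*conj(1) + 2*(-1)*conj(1)]
      = (1/8)[(7) + (-1) + (-6) + (2) + (-2)] = 0/8 = 0
  <chi_rho, chi_2> = (1/8)[1*(7)*conj(1) + 1*(-1)*conj(1) + 2*(-3)*conj(1) + 2*(1)*conj(-1) + 2*(-1)*conj(-1)]
      = (1/8)[(7) + (-1) + (-6) + (-2) + (2)] = 0/8 = 0
  <chi_rho, chi_3> = (1/8)[1*(7)*conj(1) + 1*(-1)*conj(1) + 2*(-3)*conj(-1) + 2*(1)*conj(1) + 2*(-1)*conj(-1)]
      = (1/8)[(7) + (-1) + (6) + (2) + (2)] = 16/8 = 2
  <chi_rho, chi_4> = (1/8)[1*(7)*conj(1) + 1*(-1)*conj(1) + 2*(-3)*conj(-1) + 2*(1)*conj(-1) + 2*(-1)*conj(1)]
      = (1/8)[(7) + (-1) + (6) + (-2) + (-2)] = 8/8 = 1
  <chi_rho, chi_5> = (1/8)[1*(7)*conj(2) + 1*(-1)*conj(-2) + 2*(-3)*conj(0) + 2*(1)*conj(0) + 2*(-1)*conj(0)]
      = (1/8)[(14) + (2) + (0) + (0) + (0)] = 16/8 = 2
Dimension check: dim(rho) = sum (mult * dim) = 0*1 + 0*1 + 2*1 + 1*1 + 2*2 = 7 = chi_rho(e) = 7.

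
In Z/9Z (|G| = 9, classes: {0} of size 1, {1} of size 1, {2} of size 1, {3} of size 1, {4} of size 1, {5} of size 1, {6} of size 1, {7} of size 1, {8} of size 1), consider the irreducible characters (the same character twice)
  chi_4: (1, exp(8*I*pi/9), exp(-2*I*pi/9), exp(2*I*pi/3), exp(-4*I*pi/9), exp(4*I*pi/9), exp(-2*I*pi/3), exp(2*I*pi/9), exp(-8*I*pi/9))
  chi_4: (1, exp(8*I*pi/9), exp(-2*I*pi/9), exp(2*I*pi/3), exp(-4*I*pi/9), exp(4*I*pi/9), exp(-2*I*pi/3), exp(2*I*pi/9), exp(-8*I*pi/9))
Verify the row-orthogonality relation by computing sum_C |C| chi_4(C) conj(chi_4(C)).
Sum = 9 = |G| = 9; so <chi_4, chi_4> = 1 (norm-1 confirms irreducibility).

Solution. Compute term by term over conjugacy classes (|C| * chi_4(C) * conj(chi_4(C))):
  1*(1)*conj(1) + 1*(exp(8*I*pi/9))*conj(exp(8*I*pi/9)) + 1*(exp(-2*I*pi/9))*conj(exp(-2*I*pi/9)) + 1*(exp(2*I*pi/3))*conj(exp(2*I*pi/3)) + 1*(exp(-4*I*pi/9))*conj(exp(-4*I*pi/9)) + 1*(exp(4*I*pi/9))*conj(exp(4*I*pi/9)) + 1*(exp(-2*I*pi/3))*conj(exp(-2*I*pi/3)) + 1*(exp(2*I*pi/9))*conj(exp(2*I*pi/9)) + 1*(exp(-8*I*pi/9))*conj(exp(-8*I*pi/9))
  = (1) + (1) + (1) + (1) + (1) + (1) + (1) + (1) + (1)
  = 9.
(Exp terms are combined using exp(i*s)*conj(exp(i*t)) = exp(i*(s-t)), and sums of them are collapsed using the identity that for every m > 1 the m distinct m-th roots of unity sum to 0, e.g. 1 + exp(2*I*pi/3) + exp(-2*I*pi/3) = 0.)
Dividing by |G| = 9 gives 9/9 = 1, matching the row-orthogonality relation <chi_4, chi_4> = [chi_4 = chi_4].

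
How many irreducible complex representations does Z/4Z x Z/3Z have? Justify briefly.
12

Reasoning: The number of irreducible complex representations of a finite group equals its number of conjugacy classes. Z/4Z x Z/3Z is abelian of order 12, so every element is its own conjugacy class: 12 classes, so Z/4Z x Z/3Z (order 12) has exactly 12 irreducible complex representations.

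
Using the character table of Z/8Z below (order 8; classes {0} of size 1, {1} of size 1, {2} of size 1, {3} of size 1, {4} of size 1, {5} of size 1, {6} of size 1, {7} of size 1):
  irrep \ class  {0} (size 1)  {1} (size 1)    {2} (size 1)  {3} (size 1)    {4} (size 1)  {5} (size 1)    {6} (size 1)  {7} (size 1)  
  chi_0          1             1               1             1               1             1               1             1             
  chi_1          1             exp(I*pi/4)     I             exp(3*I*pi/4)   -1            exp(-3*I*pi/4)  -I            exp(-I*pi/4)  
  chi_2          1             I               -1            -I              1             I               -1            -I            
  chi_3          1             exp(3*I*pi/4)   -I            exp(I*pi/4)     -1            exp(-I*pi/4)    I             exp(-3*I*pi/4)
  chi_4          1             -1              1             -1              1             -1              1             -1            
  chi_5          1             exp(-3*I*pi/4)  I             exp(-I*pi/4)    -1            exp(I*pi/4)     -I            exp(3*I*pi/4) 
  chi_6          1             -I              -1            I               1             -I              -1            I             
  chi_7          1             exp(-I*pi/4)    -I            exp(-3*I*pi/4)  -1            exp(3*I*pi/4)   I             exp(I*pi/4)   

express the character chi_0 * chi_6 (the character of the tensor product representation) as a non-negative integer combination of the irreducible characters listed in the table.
chi_0 tensor chi_6 = chi_6 (all other irreducibles have multiplicity 0).

Derivation: The character of a tensor product is the pointwise product (chi_0 * chi_6)(C) = chi_0(C) * chi_6(C):
  {0}: (1)*(1), {1}: (1)*(-I), {2}: (1)*(-1), {3}: (1)*(I), {4}: (1)*(1), {5}: (1)*(-I), {6}: (1)*(-1), {7}: (1)*(I)
so (chi_0 * chi_6) takes values
  {0} -> 1, {1} -> -I, {2} -> -1, {3} -> I, {4} -> 1, {5} -> -I, {6} -> -1, {7} -> I.
Now take the inner product of this character with each irreducible chi from the table, <chi_0*chi_6, chi> = (1/8) sum_C |C| (chi_0*chi_6)(C) conj(chi(C)):
  <chi_0*chi_6, chi_0> = (1/8)[1*(1)*conj(1) + 1*(-I)*conj(1) + 1*(-1)*conj(1) + 1*(I)*conj(1) + 1*(1)*conj(1) + 1*(-I)*conj(1) + 1*(-1)*conj(1) + 1*(I)*conj(1)]
      = (1/8)[(1) + (-I) + (-1) + (I) + (1) + (-I) + (-1) + (I)] = 0/8 = 0
  <chi_0*chi_6, chi_1> = (1/8)[1*(1)*conj(1) + 1*(-I)*conj(exp(I*pi/4)) + 1*(-1)*conj(I) + 1*(I)*conj(exp(3*I*pi/4)) + 1*(1)*conj(-1) + 1*(-I)*conj(exp(-3*I*pi/4)) + 1*(-1)*conj(-I) + 1*(I)*conj(exp(-I*pi/4))]
      = (1/8)[(1) + (-exp(I*pi/4)) + (I) + (exp(-I*pi/4)) + (-1) + (-exp(-3*I*pi/4)) + (-I) + (exp(3*I*pi/4))] = 0/8 = 0
  <chi_0*chi_6, chi_2> = (1/8)[1*(1)*conj(1) + 1*(-I)*conj(I) + 1*(-1)*conj(-1) + 1*(I)*conj(-I) + 1*(1)*conj(1) + 1*(-I)*conj(I) + 1*(-1)*conj(-1) + 1*(I)*conj(-I)]
      = (1/8)[(1) + (-1) + (1) + (-1) + (1) + (-1) + (1) + (-1)] = 0/8 = 0
  <chi_0*chi_6, chi_3> = (1/8)[1*(1)*conj(1) + 1*(-I)*conj(exp(3*I*pi/4)) + 1*(-1)*conj(-I) + 1*(I)*conj(exp(I*pi/4)) + 1*(1)*conj(-1) + 1*(-I)*conj(exp(-I*pi/4)) + 1*(-1)*conj(I) + 1*(I)*conj(exp(-3*I*pi/4))]
      = (1/8)[(1) + (-exp(-I*pi/4)) + (-I) + (exp(I*pi/4)) + (-1) + (-exp(3*I*pi/4)) + (I) + (exp(-3*I*pi/4))] = 0/8 = 0
  <chi_0*chi_6, chi_4> = (1/8)[1*(1)*conj(1) + 1*(-I)*conj(-1) + 1*(-1)*conj(1) + 1*(I)*conj(-1) + 1*(1)*conj(1) + 1*(-I)*conj(-1) + 1*(-1)*conj(1) + 1*(I)*conj(-1)]
      = (1/8)[(1) + (I) + (-1) + (-I) + (1) + (I) + (-1) + (-I)] = 0/8 = 0
  <chi_0*chi_6, chi_5> = (1/8)[1*(1)*conj(1) + 1*(-I)*conj(exp(-3*I*pi/4)) + 1*(-1)*conj(I) + 1*(I)*conj(exp(-I*pi/4)) + 1*(1)*conj(-1) + 1*(-I)*conj(exp(I*pi/4)) + 1*(-1)*conj(-I) + 1*(I)*conj(exp(3*I*pi/4))]
      = (1/8)[(1) + (-exp(-3*I*pi/4)) + (I) + (exp(3*I*pi/4)) + (-1) + (-exp(I*pi/4)) + (-I) + (exp(-I*pi/4))] = 0/8 = 0
  <chi_0*chi_6, chi_6> = (1/8)[1*(1)*conj(1) + 1*(-I)*conj(-I) + 1*(-1)*conj(-1) + 1*(I)*conj(I) + 1*(1)*conj(1) + 1*(-I)*conj(-I) + 1*(-1)*conj(-1) + 1*(I)*conj(I)]
      = (1/8)[(1) + (1) + (1) + (1) + (1) + (1) + (1) + (1)] = 8/8 = 1
  <chi_0*chi_6, chi_7> = (1/8)[1*(1)*conj(1) + 1*(-I)*conj(exp(-I*pi/4)) + 1*(-1)*conj(-I) + 1*(I)*conj(exp(-3*I*pi/4)) + 1*(1)*conj(-1) + 1*(-I)*conj(exp(3*I*pi/4)) + 1*(-1)*conj(I) + 1*(I)*conj(exp(I*pi/4))]
      = (1/8)[(1) + (-exp(3*I*pi/4)) + (-I) + (exp(-3*I*pi/4)) + (-1) + (-exp(-I*pi/4)) + (I) + (exp(I*pi/4))] = 0/8 = 0
(Exp terms are combined using exp(i*s)*conj(exp(i*t)) = exp(i*(s-t)), and sums of them are collapsed using the identity that for every m > 1 the m distinct m-th roots of unity sum to 0, e.g. 1 + exp(2*I*pi/3) + exp(-2*I*pi/3) = 0.)
Hence the multiplicities are chi_6: 1. Dimension check: dim(chi_0)*dim(chi_6) = 1*1 = 1 and sum (mult * dim) = 1*1 = 1.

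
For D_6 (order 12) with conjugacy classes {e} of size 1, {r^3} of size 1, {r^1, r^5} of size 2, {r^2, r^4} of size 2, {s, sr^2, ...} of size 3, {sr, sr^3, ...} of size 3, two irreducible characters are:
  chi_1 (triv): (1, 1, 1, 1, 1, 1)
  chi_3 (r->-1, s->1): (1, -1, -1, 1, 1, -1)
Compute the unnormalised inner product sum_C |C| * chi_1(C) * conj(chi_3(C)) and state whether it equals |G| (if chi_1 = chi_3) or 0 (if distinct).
Sum = 0; so <chi_1, chi_3> = 0 (distinct irreducibles are orthogonal).

Justification: Compute term by term over conjugacy classes (|C| * chi_1(C) * conj(chi_3(C))):
  1*(1)*conj(1) + 1*(1)*conj(-1) + 2*(1)*conj(-1) + 2*(1)*conj(1) + 3*(1)*conj(1) + 3*(1)*conj(-1)
  = (1) + (-1) + (-2) + (2) + (3) + (-3)
  = 0.
Dividing by |G| = 12 gives 0/12 = 0, matching the row-orthogonality relation <chi_1, chi_3> = [chi_1 = chi_3].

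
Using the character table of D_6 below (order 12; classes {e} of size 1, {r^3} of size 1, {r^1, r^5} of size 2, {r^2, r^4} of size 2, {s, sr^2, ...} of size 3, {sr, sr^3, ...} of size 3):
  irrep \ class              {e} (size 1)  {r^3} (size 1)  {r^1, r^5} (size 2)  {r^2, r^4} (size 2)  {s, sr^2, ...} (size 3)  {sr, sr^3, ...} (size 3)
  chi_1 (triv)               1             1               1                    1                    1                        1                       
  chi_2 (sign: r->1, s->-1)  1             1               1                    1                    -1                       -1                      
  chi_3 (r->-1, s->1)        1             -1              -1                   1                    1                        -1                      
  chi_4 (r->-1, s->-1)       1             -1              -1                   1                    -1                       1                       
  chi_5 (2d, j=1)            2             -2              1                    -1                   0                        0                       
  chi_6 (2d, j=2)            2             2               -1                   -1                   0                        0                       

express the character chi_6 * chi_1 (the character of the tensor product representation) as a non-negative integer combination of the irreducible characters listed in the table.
chi_6 tensor chi_1 = chi_6 (all other irreducibles have multiplicity 0).

Derivation: The character of a tensor product is the pointwise product (chi_6 * chi_1)(C) = chi_6(C) * chi_1(C):
  {e}: (2)*(1), {r^3}: (2)*(1), {r^1, r^5}: (-1)*(1), {r^2, r^4}: (-1)*(1), {s, sr^2, ...}: (0)*(1), {sr, sr^3, ...}: (0)*(1)
so (chi_6 * chi_1) takes values
  {e} -> 2, {r^3} -> 2, {r^1, r^5} -> -1, {r^2, r^4} -> -1, {s, sr^2, ...} -> 0, {sr, sr^3, ...} -> 0.
Now take the inner product of this character with each irreducible chi from the table, <chi_6*chi_1, chi> = (1/12) sum_C |C| (chi_6*chi_1)(C) conj(chi(C)):
  <chi_6*chi_1, chi_1> = (1/12)[1*(2)*conj(1) + 1*(2)*conj(1) + 2*(-1)*conj(1) + 2*(-1)*conj(1) + 3*(0)*conj(1) + 3*(0)*conj(1)]
      = (1/12)[(2) + (2) + (-2) + (-2) + (0) + (0)] = 0/12 = 0
  <chi_6*chi_1, chi_2> = (1/12)[1*(2)*conj(1) + 1*(2)*conj(1) + 2*(-1)*conj(1) + 2*(-1)*conj(1) + 3*(0)*conj(-1) + 3*(0)*conj(-1)]
      = (1/12)[(2) + (2) + (-2) + (-2) + (0) + (0)] = 0/12 = 0
  <chi_6*chi_1, chi_3> = (1/12)[1*(2)*conj(1) + 1*(2)*conj(-1) + 2*(-1)*conj(-1) + 2*(-1)*conj(1) + 3*(0)*conj(1) + 3*(0)*conj(-1)]
      = (1/12)[(2) + (-2) + (2) + (-2) + (0) + (0)] = 0/12 = 0
  <chi_6*chi_1, chi_4> = (1/12)[1*(2)*conj(1) + 1*(2)*conj(-1) + 2*(-1)*conj(-1) + 2*(-1)*conj(1) + 3*(0)*conj(-1) + 3*(0)*conj(1)]
      = (1/12)[(2) + (-2) + (2) + (-2) + (0) + (0)] = 0/12 = 0
  <chi_6*chi_1, chi_5> = (1/12)[1*(2)*conj(2) + 1*(2)*conj(-2) + 2*(-1)*conj(1) + 2*(-1)*conj(-1) + 3*(0)*conj(0) + 3*(0)*conj(0)]
      = (1/12)[(4) + (-4) + (-2) + (2) + (0) + (0)] = 0/12 = 0
  <chi_6*chi_1, chi_6> = (1/12)[1*(2)*conj(2) + 1*(2)*conj(2) + 2*(-1)*conj(-1) + 2*(-1)*conj(-1) + 3*(0)*conj(0) + 3*(0)*conj(0)]
      = (1/12)[(4) + (4) + (2) + (2) + (0) + (0)] = 12/12 = 1
Hence the multiplicities are chi_6: 1. Dimension check: dim(chi_6)*dim(chi_1) = 2*1 = 2 and sum (mult * dim) = 1*2 = 2.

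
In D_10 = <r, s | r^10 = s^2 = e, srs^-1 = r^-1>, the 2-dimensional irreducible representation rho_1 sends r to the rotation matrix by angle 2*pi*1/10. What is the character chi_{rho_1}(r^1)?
chi_{rho_1}(r^1) = 2*cos(2*pi*1*1/10) = 1/2 + sqrt(5)/2

Proof sketch: rho_1(r^1) is rotation by angle 2*pi*1*1/10, whose trace is 2*cos(2*pi*1*1/10) = 1/2 + sqrt(5)/2.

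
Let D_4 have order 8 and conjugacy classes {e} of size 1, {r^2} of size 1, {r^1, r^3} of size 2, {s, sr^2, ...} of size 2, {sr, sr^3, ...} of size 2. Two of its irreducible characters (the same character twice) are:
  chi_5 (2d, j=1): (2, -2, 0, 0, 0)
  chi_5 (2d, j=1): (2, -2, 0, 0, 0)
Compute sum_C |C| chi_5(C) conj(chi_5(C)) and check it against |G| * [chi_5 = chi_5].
Sum = 8 = |G| = 8; so <chi_5, chi_5> = 1 (norm-1 confirms irreducibility).

Justification: Compute term by term over conjugacy classes (|C| * chi_5(C) * conj(chi_5(C))):
  1*(2)*conj(2) + 1*(-2)*conj(-2) + 2*(0)*conj(0) + 2*(0)*conj(0) + 2*(0)*conj(0)
  = (4) + (4) + (0) + (0) + (0)
  = 8.
Dividing by |G| = 8 gives 8/8 = 1, matching the row-orthogonality relation <chi_5, chi_5> = [chi_5 = chi_5].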